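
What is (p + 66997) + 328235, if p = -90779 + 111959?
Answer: 416412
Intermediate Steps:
p = 21180
(p + 66997) + 328235 = (21180 + 66997) + 328235 = 88177 + 328235 = 416412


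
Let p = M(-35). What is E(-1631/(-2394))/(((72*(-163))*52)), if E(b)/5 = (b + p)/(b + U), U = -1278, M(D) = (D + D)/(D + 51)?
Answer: -155/6542160768 ≈ -2.3692e-8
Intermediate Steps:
M(D) = 2*D/(51 + D) (M(D) = (2*D)/(51 + D) = 2*D/(51 + D))
p = -35/8 (p = 2*(-35)/(51 - 35) = 2*(-35)/16 = 2*(-35)*(1/16) = -35/8 ≈ -4.3750)
E(b) = 5*(-35/8 + b)/(-1278 + b) (E(b) = 5*((b - 35/8)/(b - 1278)) = 5*((-35/8 + b)/(-1278 + b)) = 5*(-35/8 + b)/(-1278 + b))
E(-1631/(-2394))/(((72*(-163))*52)) = (5*(-35 + 8*(-1631/(-2394)))/(8*(-1278 - 1631/(-2394))))/(((72*(-163))*52)) = (5*(-35 + 8*(-1631*(-1/2394)))/(8*(-1278 - 1631*(-1/2394))))/((-11736*52)) = (5*(-35 + 8*(233/342))/(8*(-1278 + 233/342)))/(-610272) = (5*(-35 + 932/171)/(8*(-436843/342)))*(-1/610272) = ((5/8)*(-342/436843)*(-5053/171))*(-1/610272) = (25265/1747372)*(-1/610272) = -155/6542160768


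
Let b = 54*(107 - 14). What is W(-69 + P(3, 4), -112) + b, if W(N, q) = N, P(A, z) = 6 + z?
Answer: 4963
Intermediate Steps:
b = 5022 (b = 54*93 = 5022)
W(-69 + P(3, 4), -112) + b = (-69 + (6 + 4)) + 5022 = (-69 + 10) + 5022 = -59 + 5022 = 4963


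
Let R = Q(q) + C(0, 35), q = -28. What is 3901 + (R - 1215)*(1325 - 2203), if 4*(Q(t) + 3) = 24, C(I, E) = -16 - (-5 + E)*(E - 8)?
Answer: 1793265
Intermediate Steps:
C(I, E) = -16 - (-8 + E)*(-5 + E) (C(I, E) = -16 - (-5 + E)*(-8 + E) = -16 - (-8 + E)*(-5 + E))
Q(t) = 3 (Q(t) = -3 + (¼)*24 = -3 + 6 = 3)
R = -823 (R = 3 + (-56 - 1*35² + 13*35) = 3 + (-56 - 1*1225 + 455) = 3 + (-56 - 1225 + 455) = 3 - 826 = -823)
3901 + (R - 1215)*(1325 - 2203) = 3901 + (-823 - 1215)*(1325 - 2203) = 3901 - 2038*(-878) = 3901 + 1789364 = 1793265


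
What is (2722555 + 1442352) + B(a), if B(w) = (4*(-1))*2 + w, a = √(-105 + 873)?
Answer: 4164899 + 16*√3 ≈ 4.1649e+6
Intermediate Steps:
a = 16*√3 (a = √768 = 16*√3 ≈ 27.713)
B(w) = -8 + w (B(w) = -4*2 + w = -8 + w)
(2722555 + 1442352) + B(a) = (2722555 + 1442352) + (-8 + 16*√3) = 4164907 + (-8 + 16*√3) = 4164899 + 16*√3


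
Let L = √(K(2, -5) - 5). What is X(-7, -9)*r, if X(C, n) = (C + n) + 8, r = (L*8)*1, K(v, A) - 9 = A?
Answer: -64*I ≈ -64.0*I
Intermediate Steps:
K(v, A) = 9 + A
L = I (L = √((9 - 5) - 5) = √(4 - 5) = √(-1) = I ≈ 1.0*I)
r = 8*I (r = (I*8)*1 = (8*I)*1 = 8*I ≈ 8.0*I)
X(C, n) = 8 + C + n
X(-7, -9)*r = (8 - 7 - 9)*(8*I) = -64*I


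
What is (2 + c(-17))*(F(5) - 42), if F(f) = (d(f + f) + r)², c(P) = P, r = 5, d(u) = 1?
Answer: 90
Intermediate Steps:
F(f) = 36 (F(f) = (1 + 5)² = 6² = 36)
(2 + c(-17))*(F(5) - 42) = (2 - 17)*(36 - 42) = -15*(-6) = 90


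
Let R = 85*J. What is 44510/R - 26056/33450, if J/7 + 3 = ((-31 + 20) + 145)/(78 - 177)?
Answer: -15407902142/857808525 ≈ -17.962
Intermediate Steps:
J = -3017/99 (J = -21 + 7*(((-31 + 20) + 145)/(78 - 177)) = -21 + 7*((-11 + 145)/(-99)) = -21 + 7*(134*(-1/99)) = -21 + 7*(-134/99) = -21 - 938/99 = -3017/99 ≈ -30.475)
R = -256445/99 (R = 85*(-3017/99) = -256445/99 ≈ -2590.4)
44510/R - 26056/33450 = 44510/(-256445/99) - 26056/33450 = 44510*(-99/256445) - 26056*1/33450 = -881298/51289 - 13028/16725 = -15407902142/857808525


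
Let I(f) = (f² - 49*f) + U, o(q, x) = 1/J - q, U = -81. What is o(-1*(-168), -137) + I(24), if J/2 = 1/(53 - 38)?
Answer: -1683/2 ≈ -841.50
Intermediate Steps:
J = 2/15 (J = 2/(53 - 38) = 2/15 ≈ 0.13333)
o(q, x) = 15/2 - q (o(q, x) = 1/(2/15) - q = 15/2 - q)
I(f) = -81 + f² - 49*f (I(f) = (f² - 49*f) - 81 = -81 + f² - 49*f)
o(-1*(-168), -137) + I(24) = (15/2 - (-1)*(-168)) + (-81 + 24² - 49*24) = (15/2 - 1*168) + (-81 + 576 - 1176) = (15/2 - 168) - 681 = -321/2 - 681 = -1683/2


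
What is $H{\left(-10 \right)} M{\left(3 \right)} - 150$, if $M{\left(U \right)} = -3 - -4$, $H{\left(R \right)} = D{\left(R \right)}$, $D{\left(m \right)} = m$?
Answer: $-160$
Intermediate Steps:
$H{\left(R \right)} = R$
$M{\left(U \right)} = 1$ ($M{\left(U \right)} = -3 + 4 = 1$)
$H{\left(-10 \right)} M{\left(3 \right)} - 150 = \left(-10\right) 1 - 150 = -10 - 150 = -160$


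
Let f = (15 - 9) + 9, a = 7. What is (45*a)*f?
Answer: 4725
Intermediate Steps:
f = 15 (f = 6 + 9 = 15)
(45*a)*f = (45*7)*15 = 315*15 = 4725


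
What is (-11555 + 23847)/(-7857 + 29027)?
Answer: 6146/10585 ≈ 0.58063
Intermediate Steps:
(-11555 + 23847)/(-7857 + 29027) = 12292/21170 = 12292*(1/21170) = 6146/10585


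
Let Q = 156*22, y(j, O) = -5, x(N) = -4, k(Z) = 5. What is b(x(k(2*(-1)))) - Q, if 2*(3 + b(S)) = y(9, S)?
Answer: -6875/2 ≈ -3437.5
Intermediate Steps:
Q = 3432
b(S) = -11/2 (b(S) = -3 + (½)*(-5) = -3 - 5/2 = -11/2)
b(x(k(2*(-1)))) - Q = -11/2 - 1*3432 = -11/2 - 3432 = -6875/2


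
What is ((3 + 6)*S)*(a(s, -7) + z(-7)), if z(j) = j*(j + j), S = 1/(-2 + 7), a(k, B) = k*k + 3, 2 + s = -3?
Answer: 1134/5 ≈ 226.80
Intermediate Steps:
s = -5 (s = -2 - 3 = -5)
a(k, B) = 3 + k² (a(k, B) = k² + 3 = 3 + k²)
S = ⅕ (S = 1/5 = ⅕ ≈ 0.20000)
z(j) = 2*j² (z(j) = j*(2*j) = 2*j²)
((3 + 6)*S)*(a(s, -7) + z(-7)) = ((3 + 6)*(⅕))*((3 + (-5)²) + 2*(-7)²) = (9*(⅕))*((3 + 25) + 2*49) = 9*(28 + 98)/5 = (9/5)*126 = 1134/5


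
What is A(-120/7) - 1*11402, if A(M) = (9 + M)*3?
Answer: -79985/7 ≈ -11426.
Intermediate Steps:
A(M) = 27 + 3*M
A(-120/7) - 1*11402 = (27 + 3*(-120/7)) - 1*11402 = (27 + 3*(-120*⅐)) - 11402 = (27 + 3*(-120/7)) - 11402 = (27 - 360/7) - 11402 = -171/7 - 11402 = -79985/7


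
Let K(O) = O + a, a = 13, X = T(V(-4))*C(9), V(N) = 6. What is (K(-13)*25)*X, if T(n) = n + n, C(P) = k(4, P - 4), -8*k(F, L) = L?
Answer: 0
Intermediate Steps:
k(F, L) = -L/8
C(P) = ½ - P/8 (C(P) = -(P - 4)/8 = -(-4 + P)/8 = ½ - P/8)
T(n) = 2*n
X = -15/2 (X = (2*6)*(½ - ⅛*9) = 12*(½ - 9/8) = 12*(-5/8) = -15/2 ≈ -7.5000)
K(O) = 13 + O (K(O) = O + 13 = 13 + O)
(K(-13)*25)*X = ((13 - 13)*25)*(-15/2) = (0*25)*(-15/2) = 0*(-15/2) = 0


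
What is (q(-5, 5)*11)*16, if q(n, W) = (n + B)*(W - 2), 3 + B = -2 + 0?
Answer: -5280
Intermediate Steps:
B = -5 (B = -3 + (-2 + 0) = -3 - 2 = -5)
q(n, W) = (-5 + n)*(-2 + W) (q(n, W) = (n - 5)*(W - 2) = (-5 + n)*(-2 + W))
(q(-5, 5)*11)*16 = ((10 - 5*5 - 2*(-5) + 5*(-5))*11)*16 = ((10 - 25 + 10 - 25)*11)*16 = -30*11*16 = -330*16 = -5280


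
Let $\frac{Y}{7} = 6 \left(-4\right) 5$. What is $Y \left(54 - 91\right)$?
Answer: $31080$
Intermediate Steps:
$Y = -840$ ($Y = 7 \cdot 6 \left(-4\right) 5 = 7 \left(\left(-24\right) 5\right) = 7 \left(-120\right) = -840$)
$Y \left(54 - 91\right) = - 840 \left(54 - 91\right) = \left(-840\right) \left(-37\right) = 31080$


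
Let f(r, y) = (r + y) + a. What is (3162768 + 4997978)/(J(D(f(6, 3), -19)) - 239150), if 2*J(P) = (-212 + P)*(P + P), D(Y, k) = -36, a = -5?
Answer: -4080373/115111 ≈ -35.447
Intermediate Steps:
f(r, y) = -5 + r + y (f(r, y) = (r + y) - 5 = -5 + r + y)
J(P) = P*(-212 + P) (J(P) = ((-212 + P)*(P + P))/2 = ((-212 + P)*(2*P))/2 = (2*P*(-212 + P))/2 = P*(-212 + P))
(3162768 + 4997978)/(J(D(f(6, 3), -19)) - 239150) = (3162768 + 4997978)/(-36*(-212 - 36) - 239150) = 8160746/(-36*(-248) - 239150) = 8160746/(8928 - 239150) = 8160746/(-230222) = 8160746*(-1/230222) = -4080373/115111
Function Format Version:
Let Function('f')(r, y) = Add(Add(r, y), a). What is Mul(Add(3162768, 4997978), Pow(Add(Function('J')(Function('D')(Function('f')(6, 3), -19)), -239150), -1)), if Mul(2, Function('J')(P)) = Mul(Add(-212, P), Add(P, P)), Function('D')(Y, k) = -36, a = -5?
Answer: Rational(-4080373, 115111) ≈ -35.447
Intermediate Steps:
Function('f')(r, y) = Add(-5, r, y) (Function('f')(r, y) = Add(Add(r, y), -5) = Add(-5, r, y))
Function('J')(P) = Mul(P, Add(-212, P)) (Function('J')(P) = Mul(Rational(1, 2), Mul(Add(-212, P), Add(P, P))) = Mul(Rational(1, 2), Mul(Add(-212, P), Mul(2, P))) = Mul(Rational(1, 2), Mul(2, P, Add(-212, P))) = Mul(P, Add(-212, P)))
Mul(Add(3162768, 4997978), Pow(Add(Function('J')(Function('D')(Function('f')(6, 3), -19)), -239150), -1)) = Mul(Add(3162768, 4997978), Pow(Add(Mul(-36, Add(-212, -36)), -239150), -1)) = Mul(8160746, Pow(Add(Mul(-36, -248), -239150), -1)) = Mul(8160746, Pow(Add(8928, -239150), -1)) = Mul(8160746, Pow(-230222, -1)) = Mul(8160746, Rational(-1, 230222)) = Rational(-4080373, 115111)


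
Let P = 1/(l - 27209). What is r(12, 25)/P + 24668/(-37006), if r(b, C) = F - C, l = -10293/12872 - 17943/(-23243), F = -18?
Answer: 6476816495005312779/5535799627688 ≈ 1.1700e+6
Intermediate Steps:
l = -8277903/299183896 (l = -10293*1/12872 - 17943*(-1/23243) = -10293/12872 + 17943/23243 = -8277903/299183896 ≈ -0.027668)
r(b, C) = -18 - C
P = -299183896/8140502904167 (P = 1/(-8277903/299183896 - 27209) = 1/(-8140502904167/299183896) = -299183896/8140502904167 ≈ -3.6752e-5)
r(12, 25)/P + 24668/(-37006) = (-18 - 1*25)/(-299183896/8140502904167) + 24668/(-37006) = (-18 - 25)*(-8140502904167/299183896) + 24668*(-1/37006) = -43*(-8140502904167/299183896) - 12334/18503 = 350041624879181/299183896 - 12334/18503 = 6476816495005312779/5535799627688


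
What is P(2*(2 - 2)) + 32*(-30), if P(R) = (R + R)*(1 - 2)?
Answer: -960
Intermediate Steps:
P(R) = -2*R (P(R) = (2*R)*(-1) = -2*R)
P(2*(2 - 2)) + 32*(-30) = -4*(2 - 2) + 32*(-30) = -4*0 - 960 = -2*0 - 960 = 0 - 960 = -960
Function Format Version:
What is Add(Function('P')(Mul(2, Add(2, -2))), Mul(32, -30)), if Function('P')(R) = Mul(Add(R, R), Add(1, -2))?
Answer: -960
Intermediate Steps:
Function('P')(R) = Mul(-2, R) (Function('P')(R) = Mul(Mul(2, R), -1) = Mul(-2, R))
Add(Function('P')(Mul(2, Add(2, -2))), Mul(32, -30)) = Add(Mul(-2, Mul(2, Add(2, -2))), Mul(32, -30)) = Add(Mul(-2, Mul(2, 0)), -960) = Add(Mul(-2, 0), -960) = Add(0, -960) = -960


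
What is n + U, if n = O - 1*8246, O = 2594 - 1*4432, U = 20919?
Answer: 10835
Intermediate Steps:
O = -1838 (O = 2594 - 4432 = -1838)
n = -10084 (n = -1838 - 1*8246 = -1838 - 8246 = -10084)
n + U = -10084 + 20919 = 10835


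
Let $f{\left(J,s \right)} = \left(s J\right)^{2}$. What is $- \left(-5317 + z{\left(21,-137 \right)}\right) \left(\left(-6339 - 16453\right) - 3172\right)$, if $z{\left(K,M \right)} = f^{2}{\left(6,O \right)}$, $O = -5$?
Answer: $20892789412$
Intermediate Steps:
$f{\left(J,s \right)} = J^{2} s^{2}$ ($f{\left(J,s \right)} = \left(J s\right)^{2} = J^{2} s^{2}$)
$z{\left(K,M \right)} = 810000$ ($z{\left(K,M \right)} = \left(6^{2} \left(-5\right)^{2}\right)^{2} = \left(36 \cdot 25\right)^{2} = 900^{2} = 810000$)
$- \left(-5317 + z{\left(21,-137 \right)}\right) \left(\left(-6339 - 16453\right) - 3172\right) = - \left(-5317 + 810000\right) \left(\left(-6339 - 16453\right) - 3172\right) = - 804683 \left(-22792 - 3172\right) = - 804683 \left(-25964\right) = \left(-1\right) \left(-20892789412\right) = 20892789412$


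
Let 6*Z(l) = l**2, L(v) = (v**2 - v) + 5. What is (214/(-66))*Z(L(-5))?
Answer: -131075/198 ≈ -662.00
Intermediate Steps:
L(v) = 5 + v**2 - v
Z(l) = l**2/6
(214/(-66))*Z(L(-5)) = (214/(-66))*((5 + (-5)**2 - 1*(-5))**2/6) = (214*(-1/66))*((5 + 25 + 5)**2/6) = -107*35**2/198 = -107*1225/198 = -107/33*1225/6 = -131075/198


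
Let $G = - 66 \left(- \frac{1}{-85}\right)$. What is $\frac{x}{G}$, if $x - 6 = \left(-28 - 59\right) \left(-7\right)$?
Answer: $- \frac{17425}{22} \approx -792.04$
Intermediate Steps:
$G = - \frac{66}{85}$ ($G = - 66 \left(\left(-1\right) \left(- \frac{1}{85}\right)\right) = \left(-66\right) \frac{1}{85} = - \frac{66}{85} \approx -0.77647$)
$x = 615$ ($x = 6 + \left(-28 - 59\right) \left(-7\right) = 6 - -609 = 6 + 609 = 615$)
$\frac{x}{G} = \frac{615}{- \frac{66}{85}} = 615 \left(- \frac{85}{66}\right) = - \frac{17425}{22}$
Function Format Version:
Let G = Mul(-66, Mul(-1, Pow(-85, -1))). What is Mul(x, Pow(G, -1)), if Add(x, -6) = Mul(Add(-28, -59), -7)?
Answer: Rational(-17425, 22) ≈ -792.04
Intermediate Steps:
G = Rational(-66, 85) (G = Mul(-66, Mul(-1, Rational(-1, 85))) = Mul(-66, Rational(1, 85)) = Rational(-66, 85) ≈ -0.77647)
x = 615 (x = Add(6, Mul(Add(-28, -59), -7)) = Add(6, Mul(-87, -7)) = Add(6, 609) = 615)
Mul(x, Pow(G, -1)) = Mul(615, Pow(Rational(-66, 85), -1)) = Mul(615, Rational(-85, 66)) = Rational(-17425, 22)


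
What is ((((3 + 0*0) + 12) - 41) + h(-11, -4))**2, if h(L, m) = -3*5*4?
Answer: 7396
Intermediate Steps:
h(L, m) = -60 (h(L, m) = -15*4 = -60)
((((3 + 0*0) + 12) - 41) + h(-11, -4))**2 = ((((3 + 0*0) + 12) - 41) - 60)**2 = ((((3 + 0) + 12) - 41) - 60)**2 = (((3 + 12) - 41) - 60)**2 = ((15 - 41) - 60)**2 = (-26 - 60)**2 = (-86)**2 = 7396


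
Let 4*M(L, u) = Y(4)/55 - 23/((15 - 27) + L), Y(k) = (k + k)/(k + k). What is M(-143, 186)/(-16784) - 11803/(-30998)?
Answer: 15352770241/40320958480 ≈ 0.38076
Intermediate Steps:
Y(k) = 1 (Y(k) = (2*k)/((2*k)) = (2*k)*(1/(2*k)) = 1)
M(L, u) = 1/220 - 23/(4*(-12 + L)) (M(L, u) = (1/55 - 23/((15 - 27) + L))/4 = (1*(1/55) - 23/(-12 + L))/4 = (1/55 - 23/(-12 + L))/4 = 1/220 - 23/(4*(-12 + L)))
M(-143, 186)/(-16784) - 11803/(-30998) = ((-1277 - 143)/(220*(-12 - 143)))/(-16784) - 11803/(-30998) = ((1/220)*(-1420)/(-155))*(-1/16784) - 11803*(-1/30998) = ((1/220)*(-1/155)*(-1420))*(-1/16784) + 1073/2818 = (71/1705)*(-1/16784) + 1073/2818 = -71/28616720 + 1073/2818 = 15352770241/40320958480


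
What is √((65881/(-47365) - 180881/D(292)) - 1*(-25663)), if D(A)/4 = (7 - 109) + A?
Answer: √13177694613150802/719948 ≈ 159.45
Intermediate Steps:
D(A) = -408 + 4*A (D(A) = 4*((7 - 109) + A) = 4*(-102 + A) = -408 + 4*A)
√((65881/(-47365) - 180881/D(292)) - 1*(-25663)) = √((65881/(-47365) - 180881/(-408 + 4*292)) - 1*(-25663)) = √((65881*(-1/47365) - 180881/(-408 + 1168)) + 25663) = √((-65881/47365 - 180881/760) + 25663) = √(-344699925/1439896 + 25663) = √(36607351123/1439896) = √13177694613150802/719948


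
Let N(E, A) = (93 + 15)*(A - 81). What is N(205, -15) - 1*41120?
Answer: -51488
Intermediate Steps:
N(E, A) = -8748 + 108*A (N(E, A) = 108*(-81 + A) = -8748 + 108*A)
N(205, -15) - 1*41120 = (-8748 + 108*(-15)) - 1*41120 = (-8748 - 1620) - 41120 = -10368 - 41120 = -51488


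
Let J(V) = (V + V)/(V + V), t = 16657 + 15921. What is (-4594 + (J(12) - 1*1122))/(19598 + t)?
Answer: -1905/17392 ≈ -0.10953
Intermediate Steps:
t = 32578
J(V) = 1 (J(V) = (2*V)/((2*V)) = (2*V)*(1/(2*V)) = 1)
(-4594 + (J(12) - 1*1122))/(19598 + t) = (-4594 + (1 - 1*1122))/(19598 + 32578) = (-4594 + (1 - 1122))/52176 = (-4594 - 1121)*(1/52176) = -5715*1/52176 = -1905/17392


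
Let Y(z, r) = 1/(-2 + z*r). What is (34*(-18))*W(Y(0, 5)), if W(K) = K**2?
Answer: -153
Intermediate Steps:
Y(z, r) = 1/(-2 + r*z)
(34*(-18))*W(Y(0, 5)) = (34*(-18))*(1/(-2 + 5*0))**2 = -612/(-2 + 0)**2 = -612*(1/(-2))**2 = -612*(-1/2)**2 = -612*1/4 = -153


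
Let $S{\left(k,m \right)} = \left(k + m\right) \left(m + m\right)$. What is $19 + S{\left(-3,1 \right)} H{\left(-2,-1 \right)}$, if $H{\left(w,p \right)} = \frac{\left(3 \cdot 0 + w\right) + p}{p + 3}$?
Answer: $25$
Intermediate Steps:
$S{\left(k,m \right)} = 2 m \left(k + m\right)$ ($S{\left(k,m \right)} = \left(k + m\right) 2 m = 2 m \left(k + m\right)$)
$H{\left(w,p \right)} = \frac{p + w}{3 + p}$ ($H{\left(w,p \right)} = \frac{\left(0 + w\right) + p}{3 + p} = \frac{w + p}{3 + p} = \frac{p + w}{3 + p}$)
$19 + S{\left(-3,1 \right)} H{\left(-2,-1 \right)} = 19 + 2 \cdot 1 \left(-3 + 1\right) \frac{-1 - 2}{3 - 1} = 19 + 2 \cdot 1 \left(-2\right) \frac{1}{2} \left(-3\right) = 19 - 4 \cdot \frac{1}{2} \left(-3\right) = 19 - -6 = 19 + 6 = 25$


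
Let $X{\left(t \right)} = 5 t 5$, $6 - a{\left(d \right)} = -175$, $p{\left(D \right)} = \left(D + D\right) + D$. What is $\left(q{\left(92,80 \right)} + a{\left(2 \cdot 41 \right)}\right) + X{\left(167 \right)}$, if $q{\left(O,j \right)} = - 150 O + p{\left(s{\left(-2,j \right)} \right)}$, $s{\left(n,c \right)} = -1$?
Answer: $-9447$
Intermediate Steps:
$p{\left(D \right)} = 3 D$ ($p{\left(D \right)} = 2 D + D = 3 D$)
$q{\left(O,j \right)} = -3 - 150 O$ ($q{\left(O,j \right)} = - 150 O + 3 \left(-1\right) = - 150 O - 3 = -3 - 150 O$)
$a{\left(d \right)} = 181$ ($a{\left(d \right)} = 6 - -175 = 6 + 175 = 181$)
$X{\left(t \right)} = 25 t$
$\left(q{\left(92,80 \right)} + a{\left(2 \cdot 41 \right)}\right) + X{\left(167 \right)} = \left(\left(-3 - 13800\right) + 181\right) + 25 \cdot 167 = \left(\left(-3 - 13800\right) + 181\right) + 4175 = \left(-13803 + 181\right) + 4175 = -13622 + 4175 = -9447$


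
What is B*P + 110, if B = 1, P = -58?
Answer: 52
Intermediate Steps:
B*P + 110 = 1*(-58) + 110 = -58 + 110 = 52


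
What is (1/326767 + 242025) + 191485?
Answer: 141656762171/326767 ≈ 4.3351e+5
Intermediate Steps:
(1/326767 + 242025) + 191485 = 79085783176/326767 + 191485 = 141656762171/326767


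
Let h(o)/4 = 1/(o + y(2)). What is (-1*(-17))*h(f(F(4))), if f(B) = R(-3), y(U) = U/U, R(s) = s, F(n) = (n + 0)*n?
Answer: -34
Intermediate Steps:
F(n) = n² (F(n) = n*n = n²)
y(U) = 1
f(B) = -3
h(o) = 4/(1 + o) (h(o) = 4/(o + 1) = 4/(1 + o))
(-1*(-17))*h(f(F(4))) = (-1*(-17))*(4/(1 - 3)) = 17*(4/(-2)) = 17*(4*(-½)) = 17*(-2) = -34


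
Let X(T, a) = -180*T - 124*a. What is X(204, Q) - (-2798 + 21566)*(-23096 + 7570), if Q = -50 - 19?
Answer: 291363804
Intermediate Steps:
Q = -69
X(204, Q) - (-2798 + 21566)*(-23096 + 7570) = (-180*204 - 124*(-69)) - (-2798 + 21566)*(-23096 + 7570) = (-36720 + 8556) - 18768*(-15526) = -28164 - 1*(-291391968) = -28164 + 291391968 = 291363804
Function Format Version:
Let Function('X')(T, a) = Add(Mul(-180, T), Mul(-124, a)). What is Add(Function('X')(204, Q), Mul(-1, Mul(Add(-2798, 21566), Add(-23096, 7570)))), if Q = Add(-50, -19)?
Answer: 291363804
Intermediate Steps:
Q = -69
Add(Function('X')(204, Q), Mul(-1, Mul(Add(-2798, 21566), Add(-23096, 7570)))) = Add(Add(Mul(-180, 204), Mul(-124, -69)), Mul(-1, Mul(Add(-2798, 21566), Add(-23096, 7570)))) = Add(Add(-36720, 8556), Mul(-1, Mul(18768, -15526))) = Add(-28164, Mul(-1, -291391968)) = Add(-28164, 291391968) = 291363804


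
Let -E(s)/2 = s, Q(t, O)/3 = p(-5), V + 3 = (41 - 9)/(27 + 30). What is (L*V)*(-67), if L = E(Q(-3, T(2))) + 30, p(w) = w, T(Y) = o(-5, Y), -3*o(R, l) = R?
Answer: 186260/19 ≈ 9803.2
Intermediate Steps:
o(R, l) = -R/3
V = -139/57 (V = -3 + (41 - 9)/(27 + 30) = -3 + 32/57 = -139/57 ≈ -2.4386)
T(Y) = 5/3 (T(Y) = -⅓*(-5) = 5/3)
Q(t, O) = -15 (Q(t, O) = 3*(-5) = -15)
E(s) = -2*s
L = 60 (L = -2*(-15) + 30 = 30 + 30 = 60)
(L*V)*(-67) = (60*(-139/57))*(-67) = -2780/19*(-67) = 186260/19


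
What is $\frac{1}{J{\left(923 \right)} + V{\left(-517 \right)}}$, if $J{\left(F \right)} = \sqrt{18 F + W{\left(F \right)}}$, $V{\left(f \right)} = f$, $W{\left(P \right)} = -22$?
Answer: $- \frac{517}{250697} - \frac{4 \sqrt{1037}}{250697} \approx -0.0025761$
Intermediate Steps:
$J{\left(F \right)} = \sqrt{-22 + 18 F}$ ($J{\left(F \right)} = \sqrt{18 F - 22} = \sqrt{-22 + 18 F}$)
$\frac{1}{J{\left(923 \right)} + V{\left(-517 \right)}} = \frac{1}{\sqrt{-22 + 18 \cdot 923} - 517} = \frac{1}{\sqrt{-22 + 16614} - 517} = \frac{1}{\sqrt{16592} - 517} = \frac{1}{4 \sqrt{1037} - 517} = \frac{1}{-517 + 4 \sqrt{1037}}$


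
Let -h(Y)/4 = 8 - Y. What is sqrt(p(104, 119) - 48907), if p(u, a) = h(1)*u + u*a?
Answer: I*sqrt(39443) ≈ 198.6*I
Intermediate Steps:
h(Y) = -32 + 4*Y (h(Y) = -4*(8 - Y) = -32 + 4*Y)
p(u, a) = -28*u + a*u (p(u, a) = (-32 + 4*1)*u + u*a = (-32 + 4)*u + a*u = -28*u + a*u)
sqrt(p(104, 119) - 48907) = sqrt(104*(-28 + 119) - 48907) = sqrt(104*91 - 48907) = sqrt(9464 - 48907) = sqrt(-39443) = I*sqrt(39443)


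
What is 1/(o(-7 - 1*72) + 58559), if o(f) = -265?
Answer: 1/58294 ≈ 1.7154e-5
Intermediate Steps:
1/(o(-7 - 1*72) + 58559) = 1/(-265 + 58559) = 1/58294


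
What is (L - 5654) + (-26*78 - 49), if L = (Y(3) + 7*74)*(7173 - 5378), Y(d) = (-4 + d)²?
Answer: 923874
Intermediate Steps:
L = 931605 (L = ((-4 + 3)² + 7*74)*(7173 - 5378) = ((-1)² + 518)*1795 = (1 + 518)*1795 = 519*1795 = 931605)
(L - 5654) + (-26*78 - 49) = (931605 - 5654) + (-26*78 - 49) = 925951 + (-2028 - 49) = 925951 - 2077 = 923874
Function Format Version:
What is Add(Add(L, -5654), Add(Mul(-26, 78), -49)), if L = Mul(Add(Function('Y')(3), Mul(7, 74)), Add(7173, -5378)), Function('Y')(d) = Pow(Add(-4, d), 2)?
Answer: 923874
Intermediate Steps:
L = 931605 (L = Mul(Add(Pow(Add(-4, 3), 2), Mul(7, 74)), Add(7173, -5378)) = Mul(Add(Pow(-1, 2), 518), 1795) = Mul(Add(1, 518), 1795) = Mul(519, 1795) = 931605)
Add(Add(L, -5654), Add(Mul(-26, 78), -49)) = Add(Add(931605, -5654), Add(Mul(-26, 78), -49)) = Add(925951, Add(-2028, -49)) = Add(925951, -2077) = 923874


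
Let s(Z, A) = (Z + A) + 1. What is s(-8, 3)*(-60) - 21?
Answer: 219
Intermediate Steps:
s(Z, A) = 1 + A + Z (s(Z, A) = (A + Z) + 1 = 1 + A + Z)
s(-8, 3)*(-60) - 21 = (1 + 3 - 8)*(-60) - 21 = -4*(-60) - 21 = 240 - 21 = 219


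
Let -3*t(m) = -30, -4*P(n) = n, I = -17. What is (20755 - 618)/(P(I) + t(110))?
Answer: 80548/57 ≈ 1413.1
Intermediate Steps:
P(n) = -n/4
t(m) = 10 (t(m) = -⅓*(-30) = 10)
(20755 - 618)/(P(I) + t(110)) = (20755 - 618)/(-¼*(-17) + 10) = 20137/(17/4 + 10) = 20137/(57/4) = 20137*(4/57) = 80548/57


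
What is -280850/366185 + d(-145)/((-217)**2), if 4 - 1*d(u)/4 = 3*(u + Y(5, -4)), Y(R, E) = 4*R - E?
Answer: -2537477214/3448657093 ≈ -0.73579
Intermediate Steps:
Y(R, E) = -E + 4*R
d(u) = -272 - 12*u (d(u) = 16 - 12*(u + (-1*(-4) + 4*5)) = 16 - 12*(u + (4 + 20)) = 16 - 12*(u + 24) = 16 - 12*(24 + u) = 16 - 4*(72 + 3*u) = 16 + (-288 - 12*u) = -272 - 12*u)
-280850/366185 + d(-145)/((-217)**2) = -280850/366185 + (-272 - 12*(-145))/((-217)**2) = -280850*1/366185 + (-272 + 1740)/47089 = -56170/73237 + 1468*(1/47089) = -56170/73237 + 1468/47089 = -2537477214/3448657093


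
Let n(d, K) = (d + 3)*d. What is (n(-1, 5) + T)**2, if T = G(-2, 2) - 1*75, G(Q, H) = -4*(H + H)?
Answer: 8649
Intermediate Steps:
n(d, K) = d*(3 + d) (n(d, K) = (3 + d)*d = d*(3 + d))
G(Q, H) = -8*H
T = -91 (T = -8*2 - 1*75 = -16 - 75 = -91)
(n(-1, 5) + T)**2 = (-(3 - 1) - 91)**2 = (-1*2 - 91)**2 = (-2 - 91)**2 = (-93)**2 = 8649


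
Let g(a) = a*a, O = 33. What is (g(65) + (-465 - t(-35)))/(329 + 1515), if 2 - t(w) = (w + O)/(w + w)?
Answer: 131531/64540 ≈ 2.0380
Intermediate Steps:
t(w) = 2 - (33 + w)/(2*w) (t(w) = 2 - (w + 33)/(w + w) = 2 - (33 + w)/(2*w))
g(a) = a²
(g(65) + (-465 - t(-35)))/(329 + 1515) = (65² + (-465 - 3*(-11 - 35)/(2*(-35))))/(329 + 1515) = (4225 + (-465 - 3*(-1)*(-46)/(2*35)))/1844 = (4225 + (-465 - 1*69/35))*(1/1844) = (4225 + (-465 - 69/35))*(1/1844) = (4225 - 16344/35)*(1/1844) = (131531/35)*(1/1844) = 131531/64540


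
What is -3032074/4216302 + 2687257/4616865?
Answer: -148243848022/1081449840735 ≈ -0.13708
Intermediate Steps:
-3032074/4216302 + 2687257/4616865 = -3032074*1/4216302 + 2687257*(1/4616865) = -1516037/2108151 + 2687257/4616865 = -148243848022/1081449840735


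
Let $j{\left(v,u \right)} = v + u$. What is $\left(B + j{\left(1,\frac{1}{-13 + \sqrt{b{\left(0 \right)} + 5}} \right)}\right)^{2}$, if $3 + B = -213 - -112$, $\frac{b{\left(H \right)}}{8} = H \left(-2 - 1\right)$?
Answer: $\frac{142889515}{13448} + \frac{16905 \sqrt{5}}{13448} \approx 10628.0$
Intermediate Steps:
$b{\left(H \right)} = - 24 H$ ($b{\left(H \right)} = 8 H \left(-2 - 1\right) = 8 H \left(-3\right) = 8 \left(- 3 H\right) = - 24 H$)
$B = -104$ ($B = -3 - 101 = -104$)
$j{\left(v,u \right)} = u + v$
$\left(B + j{\left(1,\frac{1}{-13 + \sqrt{b{\left(0 \right)} + 5}} \right)}\right)^{2} = \left(-104 + \left(\frac{1}{-13 + \sqrt{\left(-24\right) 0 + 5}} + 1\right)\right)^{2} = \left(-104 + \left(\frac{1}{-13 + \sqrt{0 + 5}} + 1\right)\right)^{2} = \left(-104 + \left(\frac{1}{-13 + \sqrt{5}} + 1\right)\right)^{2} = \left(-104 + \left(1 + \frac{1}{-13 + \sqrt{5}}\right)\right)^{2} = \left(-103 + \frac{1}{-13 + \sqrt{5}}\right)^{2}$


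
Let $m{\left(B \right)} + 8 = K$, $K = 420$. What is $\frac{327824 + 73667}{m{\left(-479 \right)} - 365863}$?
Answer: $- \frac{401491}{365451} \approx -1.0986$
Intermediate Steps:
$m{\left(B \right)} = 412$ ($m{\left(B \right)} = -8 + 420 = 412$)
$\frac{327824 + 73667}{m{\left(-479 \right)} - 365863} = \frac{327824 + 73667}{412 - 365863} = \frac{401491}{-365451} = 401491 \left(- \frac{1}{365451}\right) = - \frac{401491}{365451}$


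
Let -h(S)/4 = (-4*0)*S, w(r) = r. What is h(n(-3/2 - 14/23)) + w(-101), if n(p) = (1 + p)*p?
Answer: -101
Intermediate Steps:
n(p) = p*(1 + p)
h(S) = 0 (h(S) = -4*(-4*0)*S = -0*S = -4*0 = 0)
h(n(-3/2 - 14/23)) + w(-101) = 0 - 101 = -101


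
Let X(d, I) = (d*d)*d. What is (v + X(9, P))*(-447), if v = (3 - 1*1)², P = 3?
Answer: -327651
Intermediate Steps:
X(d, I) = d³ (X(d, I) = d²*d = d³)
v = 4 (v = (3 - 1)² = 2² = 4)
(v + X(9, P))*(-447) = (4 + 9³)*(-447) = (4 + 729)*(-447) = 733*(-447) = -327651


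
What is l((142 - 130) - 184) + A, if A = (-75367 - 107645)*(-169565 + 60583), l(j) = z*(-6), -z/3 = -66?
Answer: 19945012596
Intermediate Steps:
z = 198 (z = -3*(-66) = 198)
l(j) = -1188 (l(j) = 198*(-6) = -1188)
A = 19945013784 (A = -183012*(-108982) = 19945013784)
l((142 - 130) - 184) + A = -1188 + 19945013784 = 19945012596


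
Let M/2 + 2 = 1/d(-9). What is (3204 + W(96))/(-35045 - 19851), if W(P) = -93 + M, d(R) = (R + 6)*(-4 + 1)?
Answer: -595/10512 ≈ -0.056602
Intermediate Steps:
d(R) = -18 - 3*R (d(R) = (6 + R)*(-3) = -18 - 3*R)
M = -34/9 (M = -4 + 2/(-18 - 3*(-9)) = -4 + 2/(-18 + 27) = -4 + 2/9 = -34/9 ≈ -3.7778)
W(P) = -871/9 (W(P) = -93 - 34/9 = -871/9)
(3204 + W(96))/(-35045 - 19851) = (3204 - 871/9)/(-35045 - 19851) = (27965/9)/(-54896) = (27965/9)*(-1/54896) = -595/10512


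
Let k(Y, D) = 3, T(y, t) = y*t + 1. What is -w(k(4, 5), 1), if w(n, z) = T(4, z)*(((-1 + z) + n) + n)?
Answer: -30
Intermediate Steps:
T(y, t) = 1 + t*y (T(y, t) = t*y + 1 = 1 + t*y)
w(n, z) = (1 + 4*z)*(-1 + z + 2*n) (w(n, z) = (1 + z*4)*(((-1 + z) + n) + n) = (1 + 4*z)*((-1 + n + z) + n) = (1 + 4*z)*(-1 + z + 2*n))
-w(k(4, 5), 1) = -(1 + 4*1)*(-1 + 1 + 2*3) = -(1 + 4)*(-1 + 1 + 6) = -5*6 = -1*30 = -30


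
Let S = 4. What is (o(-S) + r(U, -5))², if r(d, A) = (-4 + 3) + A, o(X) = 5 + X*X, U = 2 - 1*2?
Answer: 225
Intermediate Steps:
U = 0 (U = 2 - 2 = 0)
o(X) = 5 + X²
r(d, A) = -1 + A
(o(-S) + r(U, -5))² = ((5 + (-1*4)²) + (-1 - 5))² = ((5 + (-4)²) - 6)² = ((5 + 16) - 6)² = (21 - 6)² = 15² = 225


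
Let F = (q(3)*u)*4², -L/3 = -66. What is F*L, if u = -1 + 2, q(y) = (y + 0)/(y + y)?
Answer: 1584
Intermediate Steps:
L = 198 (L = -3*(-66) = 198)
q(y) = ½ (q(y) = y/((2*y)) = y*(1/(2*y)) = ½)
u = 1
F = 8 (F = ((½)*1)*4² = (½)*16 = 8)
F*L = 8*198 = 1584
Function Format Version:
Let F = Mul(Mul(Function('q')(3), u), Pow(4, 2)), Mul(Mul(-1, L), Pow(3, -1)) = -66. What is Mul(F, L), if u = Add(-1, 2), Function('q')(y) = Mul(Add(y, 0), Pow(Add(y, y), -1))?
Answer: 1584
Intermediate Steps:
L = 198 (L = Mul(-3, -66) = 198)
Function('q')(y) = Rational(1, 2) (Function('q')(y) = Mul(y, Pow(Mul(2, y), -1)) = Mul(y, Mul(Rational(1, 2), Pow(y, -1))) = Rational(1, 2))
u = 1
F = 8 (F = Mul(Mul(Rational(1, 2), 1), Pow(4, 2)) = Mul(Rational(1, 2), 16) = 8)
Mul(F, L) = Mul(8, 198) = 1584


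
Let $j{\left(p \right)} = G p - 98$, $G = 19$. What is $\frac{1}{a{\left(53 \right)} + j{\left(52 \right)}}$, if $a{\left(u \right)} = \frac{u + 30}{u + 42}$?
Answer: $\frac{95}{84633} \approx 0.0011225$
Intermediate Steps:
$a{\left(u \right)} = \frac{30 + u}{42 + u}$
$j{\left(p \right)} = -98 + 19 p$ ($j{\left(p \right)} = 19 p - 98 = -98 + 19 p$)
$\frac{1}{a{\left(53 \right)} + j{\left(52 \right)}} = \frac{1}{\frac{30 + 53}{42 + 53} + \left(-98 + 19 \cdot 52\right)} = \frac{1}{\frac{1}{95} \cdot 83 + \left(-98 + 988\right)} = \frac{1}{\frac{1}{95} \cdot 83 + 890} = \frac{1}{\frac{83}{95} + 890} = \frac{1}{\frac{84633}{95}} = \frac{95}{84633}$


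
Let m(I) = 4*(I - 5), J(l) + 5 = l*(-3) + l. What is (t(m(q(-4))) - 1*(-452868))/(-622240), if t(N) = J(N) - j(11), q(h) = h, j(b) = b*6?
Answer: -452869/622240 ≈ -0.72780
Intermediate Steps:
j(b) = 6*b
J(l) = -5 - 2*l (J(l) = -5 + (l*(-3) + l) = -5 + (-3*l + l) = -5 - 2*l)
m(I) = -20 + 4*I (m(I) = 4*(-5 + I) = -20 + 4*I)
t(N) = -71 - 2*N (t(N) = (-5 - 2*N) - 6*11 = (-5 - 2*N) - 1*66 = (-5 - 2*N) - 66 = -71 - 2*N)
(t(m(q(-4))) - 1*(-452868))/(-622240) = ((-71 - 2*(-20 + 4*(-4))) - 1*(-452868))/(-622240) = ((-71 - 2*(-20 - 16)) + 452868)*(-1/622240) = ((-71 - 2*(-36)) + 452868)*(-1/622240) = ((-71 + 72) + 452868)*(-1/622240) = (1 + 452868)*(-1/622240) = 452869*(-1/622240) = -452869/622240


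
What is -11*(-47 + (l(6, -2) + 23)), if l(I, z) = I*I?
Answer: -132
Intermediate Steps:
l(I, z) = I²
-11*(-47 + (l(6, -2) + 23)) = -11*(-47 + (6² + 23)) = -11*(-47 + (36 + 23)) = -11*(-47 + 59) = -11*12 = -132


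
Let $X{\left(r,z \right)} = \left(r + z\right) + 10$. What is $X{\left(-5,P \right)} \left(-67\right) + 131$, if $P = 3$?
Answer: $-405$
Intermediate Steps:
$X{\left(r,z \right)} = 10 + r + z$
$X{\left(-5,P \right)} \left(-67\right) + 131 = \left(10 - 5 + 3\right) \left(-67\right) + 131 = 8 \left(-67\right) + 131 = -536 + 131 = -405$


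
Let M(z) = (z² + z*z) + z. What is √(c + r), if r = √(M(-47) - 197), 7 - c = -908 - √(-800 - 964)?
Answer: √(915 + √4174 + 42*I) ≈ 31.306 + 0.6708*I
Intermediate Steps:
c = 915 + 42*I (c = 7 - (-908 - √(-800 - 964)) = 7 - (-908 - √(-1764)) = 7 - (-908 - 42*I) = 7 + (908 + 42*I) = 915 + 42*I ≈ 915.0 + 42.0*I)
M(z) = z + 2*z² (M(z) = (z² + z²) + z = 2*z² + z = z + 2*z²)
r = √4174 (r = √(-47*(1 + 2*(-47)) - 197) = √(-47*(1 - 94) - 197) = √(-47*(-93) - 197) = √(4371 - 197) = √4174 ≈ 64.606)
√(c + r) = √((915 + 42*I) + √4174) = √(915 + √4174 + 42*I)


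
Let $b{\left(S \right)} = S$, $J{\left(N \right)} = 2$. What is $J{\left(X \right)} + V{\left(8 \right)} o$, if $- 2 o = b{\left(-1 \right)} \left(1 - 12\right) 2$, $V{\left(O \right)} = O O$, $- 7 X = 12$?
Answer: $-702$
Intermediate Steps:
$X = - \frac{12}{7}$ ($X = \left(- \frac{1}{7}\right) 12 = - \frac{12}{7} \approx -1.7143$)
$V{\left(O \right)} = O^{2}$
$o = -11$ ($o = - \frac{- (1 - 12) 2}{2} = - \frac{\left(-1\right) \left(-11\right) 2}{2} = - \frac{11 \cdot 2}{2} = \left(- \frac{1}{2}\right) 22 = -11$)
$J{\left(X \right)} + V{\left(8 \right)} o = 2 + 8^{2} \left(-11\right) = 2 + 64 \left(-11\right) = 2 - 704 = -702$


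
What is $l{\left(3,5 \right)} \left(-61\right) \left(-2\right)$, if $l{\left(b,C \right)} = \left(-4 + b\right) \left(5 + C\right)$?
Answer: $-1220$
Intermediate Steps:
$l{\left(3,5 \right)} \left(-61\right) \left(-2\right) = \left(-20 - 20 + 5 \cdot 3 + 5 \cdot 3\right) \left(-61\right) \left(-2\right) = \left(-20 - 20 + 15 + 15\right) \left(-61\right) \left(-2\right) = \left(-10\right) \left(-61\right) \left(-2\right) = 610 \left(-2\right) = -1220$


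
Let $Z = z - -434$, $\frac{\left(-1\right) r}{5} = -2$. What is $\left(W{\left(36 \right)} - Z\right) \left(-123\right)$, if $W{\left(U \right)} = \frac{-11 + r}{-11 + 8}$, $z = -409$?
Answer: $3034$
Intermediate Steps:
$r = 10$ ($r = \left(-5\right) \left(-2\right) = 10$)
$Z = 25$ ($Z = -409 - -434 = -409 + 434 = 25$)
$W{\left(U \right)} = \frac{1}{3}$ ($W{\left(U \right)} = \frac{-11 + 10}{-11 + 8} = - \frac{1}{-3} = \left(-1\right) \left(- \frac{1}{3}\right) = \frac{1}{3}$)
$\left(W{\left(36 \right)} - Z\right) \left(-123\right) = \left(\frac{1}{3} - 25\right) \left(-123\right) = \left(- \frac{74}{3}\right) \left(-123\right) = 3034$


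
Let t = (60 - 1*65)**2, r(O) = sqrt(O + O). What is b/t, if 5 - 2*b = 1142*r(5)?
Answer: 1/10 - 571*sqrt(10)/25 ≈ -72.126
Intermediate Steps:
r(O) = sqrt(2)*sqrt(O) (r(O) = sqrt(2*O) = sqrt(2)*sqrt(O))
t = 25 (t = (60 - 65)**2 = (-5)**2 = 25)
b = 5/2 - 571*sqrt(10) (b = 5/2 - 571*sqrt(2)*sqrt(5) = 5/2 - 571*sqrt(10) ≈ -1803.2)
b/t = (5/2 - 571*sqrt(10))/25 = (5/2 - 571*sqrt(10))*(1/25) = 1/10 - 571*sqrt(10)/25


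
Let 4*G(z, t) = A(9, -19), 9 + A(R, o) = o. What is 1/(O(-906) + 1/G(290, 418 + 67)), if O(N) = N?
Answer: -7/6343 ≈ -0.0011036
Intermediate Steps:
A(R, o) = -9 + o
G(z, t) = -7 (G(z, t) = (-9 - 19)/4 = (¼)*(-28) = -7)
1/(O(-906) + 1/G(290, 418 + 67)) = 1/(-906 + 1/(-7)) = 1/(-906 - ⅐) = 1/(-6343/7) = -7/6343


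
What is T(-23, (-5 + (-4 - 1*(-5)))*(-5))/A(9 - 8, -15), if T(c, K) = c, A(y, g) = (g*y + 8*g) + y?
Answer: 23/134 ≈ 0.17164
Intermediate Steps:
A(y, g) = y + 8*g + g*y (A(y, g) = (8*g + g*y) + y = y + 8*g + g*y)
T(-23, (-5 + (-4 - 1*(-5)))*(-5))/A(9 - 8, -15) = -23/((9 - 8) + 8*(-15) - 15*(9 - 8)) = -23/(1 - 120 - 15*1) = -23/(1 - 120 - 15) = -23/(-134) = -23*(-1/134) = 23/134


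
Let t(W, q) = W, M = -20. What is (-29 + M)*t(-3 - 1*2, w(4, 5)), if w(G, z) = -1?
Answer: 245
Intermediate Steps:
(-29 + M)*t(-3 - 1*2, w(4, 5)) = (-29 - 20)*(-3 - 1*2) = -49*(-3 - 2) = -49*(-5) = 245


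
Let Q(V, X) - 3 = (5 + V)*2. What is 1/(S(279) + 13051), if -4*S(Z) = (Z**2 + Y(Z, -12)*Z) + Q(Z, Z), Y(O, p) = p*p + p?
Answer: -1/15759 ≈ -6.3456e-5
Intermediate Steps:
Q(V, X) = 13 + 2*V (Q(V, X) = 3 + (5 + V)*2 = 3 + (10 + 2*V) = 13 + 2*V)
Y(O, p) = p + p**2 (Y(O, p) = p**2 + p = p + p**2)
S(Z) = -13/4 - 67*Z/2 - Z**2/4 (S(Z) = -((Z**2 + (-12*(1 - 12))*Z) + (13 + 2*Z))/4 = -((Z**2 + (-12*(-11))*Z) + (13 + 2*Z))/4 = -((Z**2 + 132*Z) + (13 + 2*Z))/4 = -(13 + Z**2 + 134*Z)/4 = -13/4 - 67*Z/2 - Z**2/4)
1/(S(279) + 13051) = 1/((-13/4 - 67/2*279 - 1/4*279**2) + 13051) = 1/((-13/4 - 18693/2 - 1/4*77841) + 13051) = 1/((-13/4 - 18693/2 - 77841/4) + 13051) = 1/(-28810 + 13051) = 1/(-15759) = -1/15759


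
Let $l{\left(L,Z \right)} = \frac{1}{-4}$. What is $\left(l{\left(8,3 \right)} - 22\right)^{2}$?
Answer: $\frac{7921}{16} \approx 495.06$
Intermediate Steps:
$l{\left(L,Z \right)} = - \frac{1}{4}$
$\left(l{\left(8,3 \right)} - 22\right)^{2} = \left(- \frac{1}{4} - 22\right)^{2} = \left(- \frac{89}{4}\right)^{2} = \frac{7921}{16}$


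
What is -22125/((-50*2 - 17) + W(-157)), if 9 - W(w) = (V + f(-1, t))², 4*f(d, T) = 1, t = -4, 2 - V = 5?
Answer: 354000/1849 ≈ 191.45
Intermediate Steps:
V = -3 (V = 2 - 1*5 = 2 - 5 = -3)
f(d, T) = ¼ (f(d, T) = (¼)*1 = ¼)
W(w) = 23/16 (W(w) = 9 - (-3 + ¼)² = 9 - (-11/4)² = 9 - 1*121/16 = 9 - 121/16 = 23/16)
-22125/((-50*2 - 17) + W(-157)) = -22125/((-50*2 - 17) + 23/16) = -22125/((-100 - 17) + 23/16) = -22125/(-117 + 23/16) = -22125/(-1849/16) = -22125*(-16/1849) = 354000/1849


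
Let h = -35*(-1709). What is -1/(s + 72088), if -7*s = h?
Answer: -1/63543 ≈ -1.5737e-5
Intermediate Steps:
h = 59815
s = -8545 (s = -⅐*59815 = -8545)
-1/(s + 72088) = -1/(-8545 + 72088) = -1/63543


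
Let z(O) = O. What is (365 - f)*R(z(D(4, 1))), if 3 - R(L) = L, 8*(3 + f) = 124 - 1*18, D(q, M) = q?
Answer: -1419/4 ≈ -354.75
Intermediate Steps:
f = 41/4 (f = -3 + (124 - 1*18)/8 = -3 + (124 - 18)/8 = -3 + (⅛)*106 = -3 + 53/4 = 41/4 ≈ 10.250)
R(L) = 3 - L
(365 - f)*R(z(D(4, 1))) = (365 - 1*41/4)*(3 - 1*4) = (365 - 41/4)*(3 - 4) = (1419/4)*(-1) = -1419/4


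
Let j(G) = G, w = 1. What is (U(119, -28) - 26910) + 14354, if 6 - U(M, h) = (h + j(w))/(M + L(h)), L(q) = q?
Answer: -1142023/91 ≈ -12550.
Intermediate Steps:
U(M, h) = 6 - (1 + h)/(M + h) (U(M, h) = 6 - (h + 1)/(M + h) = 6 - (1 + h)/(M + h))
(U(119, -28) - 26910) + 14354 = ((-1 + 5*(-28) + 6*119)/(119 - 28) - 26910) + 14354 = ((-1 - 140 + 714)/91 - 26910) + 14354 = ((1/91)*573 - 26910) + 14354 = (573/91 - 26910) + 14354 = -2448237/91 + 14354 = -1142023/91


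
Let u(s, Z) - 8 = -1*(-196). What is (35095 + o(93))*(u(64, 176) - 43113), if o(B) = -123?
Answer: -1500613548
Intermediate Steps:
u(s, Z) = 204 (u(s, Z) = 8 - 1*(-196) = 8 + 196 = 204)
(35095 + o(93))*(u(64, 176) - 43113) = (35095 - 123)*(204 - 43113) = 34972*(-42909) = -1500613548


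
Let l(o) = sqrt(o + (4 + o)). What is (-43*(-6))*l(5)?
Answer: 258*sqrt(14) ≈ 965.35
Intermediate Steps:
l(o) = sqrt(4 + 2*o)
(-43*(-6))*l(5) = (-43*(-6))*sqrt(4 + 2*5) = 258*sqrt(4 + 10) = 258*sqrt(14)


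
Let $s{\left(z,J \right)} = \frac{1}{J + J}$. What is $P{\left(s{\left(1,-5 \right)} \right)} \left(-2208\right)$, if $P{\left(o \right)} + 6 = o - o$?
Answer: $13248$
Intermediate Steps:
$s{\left(z,J \right)} = \frac{1}{2 J}$
$P{\left(o \right)} = -6$ ($P{\left(o \right)} = -6 + \left(o - o\right) = -6 + 0 = -6$)
$P{\left(s{\left(1,-5 \right)} \right)} \left(-2208\right) = \left(-6\right) \left(-2208\right) = 13248$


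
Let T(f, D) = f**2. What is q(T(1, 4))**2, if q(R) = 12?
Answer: 144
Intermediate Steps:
q(T(1, 4))**2 = 12**2 = 144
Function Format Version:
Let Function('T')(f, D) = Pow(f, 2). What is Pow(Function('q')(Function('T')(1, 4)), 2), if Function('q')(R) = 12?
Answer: 144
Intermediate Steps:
Pow(Function('q')(Function('T')(1, 4)), 2) = Pow(12, 2) = 144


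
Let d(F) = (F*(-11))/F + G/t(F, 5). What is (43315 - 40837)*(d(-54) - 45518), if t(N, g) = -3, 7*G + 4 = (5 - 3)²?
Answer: -112820862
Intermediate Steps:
G = 0 (G = -4/7 + (5 - 3)²/7 = -4/7 + (⅐)*2² = -4/7 + (⅐)*4 = -4/7 + 4/7 = 0)
d(F) = -11 (d(F) = (F*(-11))/F + 0/(-3) = (-11*F)/F + 0*(-⅓) = -11 + 0 = -11)
(43315 - 40837)*(d(-54) - 45518) = (43315 - 40837)*(-11 - 45518) = 2478*(-45529) = -112820862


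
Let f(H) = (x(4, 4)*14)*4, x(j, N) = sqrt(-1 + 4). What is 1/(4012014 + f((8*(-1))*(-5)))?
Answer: 668669/2682709387798 - 14*sqrt(3)/4024064081697 ≈ 2.4925e-7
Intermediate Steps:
x(j, N) = sqrt(3)
f(H) = 56*sqrt(3) (f(H) = (sqrt(3)*14)*4 = (14*sqrt(3))*4 = 56*sqrt(3))
1/(4012014 + f((8*(-1))*(-5))) = 1/(4012014 + 56*sqrt(3))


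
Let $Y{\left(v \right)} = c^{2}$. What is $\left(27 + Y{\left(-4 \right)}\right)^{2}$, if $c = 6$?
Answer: $3969$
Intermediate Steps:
$Y{\left(v \right)} = 36$ ($Y{\left(v \right)} = 6^{2} = 36$)
$\left(27 + Y{\left(-4 \right)}\right)^{2} = \left(27 + 36\right)^{2} = 63^{2} = 3969$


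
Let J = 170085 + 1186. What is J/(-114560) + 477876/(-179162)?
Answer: -42715364731/10262399360 ≈ -4.1623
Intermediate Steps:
J = 171271
J/(-114560) + 477876/(-179162) = 171271/(-114560) + 477876/(-179162) = 171271*(-1/114560) + 477876*(-1/179162) = -171271/114560 - 238938/89581 = -42715364731/10262399360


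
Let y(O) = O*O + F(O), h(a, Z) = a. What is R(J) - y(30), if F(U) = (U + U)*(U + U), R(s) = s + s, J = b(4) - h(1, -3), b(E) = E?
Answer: -4494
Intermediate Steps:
J = 3 (J = 4 - 1*1 = 4 - 1 = 3)
R(s) = 2*s
F(U) = 4*U**2 (F(U) = (2*U)*(2*U) = 4*U**2)
y(O) = 5*O**2 (y(O) = O*O + 4*O**2 = O**2 + 4*O**2 = 5*O**2)
R(J) - y(30) = 2*3 - 5*30**2 = 6 - 5*900 = 6 - 1*4500 = 6 - 4500 = -4494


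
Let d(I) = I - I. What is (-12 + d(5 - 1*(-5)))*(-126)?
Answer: 1512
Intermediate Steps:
d(I) = 0
(-12 + d(5 - 1*(-5)))*(-126) = (-12 + 0)*(-126) = -12*(-126) = 1512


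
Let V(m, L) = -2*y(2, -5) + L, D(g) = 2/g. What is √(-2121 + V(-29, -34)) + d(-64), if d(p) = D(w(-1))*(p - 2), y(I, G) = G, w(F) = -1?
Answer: 132 + I*√2145 ≈ 132.0 + 46.314*I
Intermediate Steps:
d(p) = 4 - 2*p (d(p) = (2/(-1))*(p - 2) = (2*(-1))*(-2 + p) = -2*(-2 + p) = 4 - 2*p)
V(m, L) = 10 + L (V(m, L) = -2*(-5) + L = 10 + L)
√(-2121 + V(-29, -34)) + d(-64) = √(-2121 + (10 - 34)) + (4 - 2*(-64)) = √(-2121 - 24) + (4 + 128) = √(-2145) + 132 = I*√2145 + 132 = 132 + I*√2145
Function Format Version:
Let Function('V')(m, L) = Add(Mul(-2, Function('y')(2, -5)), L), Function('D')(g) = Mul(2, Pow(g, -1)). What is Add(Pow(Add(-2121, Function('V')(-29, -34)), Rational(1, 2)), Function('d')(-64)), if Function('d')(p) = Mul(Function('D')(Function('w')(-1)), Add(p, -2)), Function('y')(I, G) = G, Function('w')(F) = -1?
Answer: Add(132, Mul(I, Pow(2145, Rational(1, 2)))) ≈ Add(132.00, Mul(46.314, I))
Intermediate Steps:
Function('d')(p) = Add(4, Mul(-2, p)) (Function('d')(p) = Mul(Mul(2, Pow(-1, -1)), Add(p, -2)) = Mul(Mul(2, -1), Add(-2, p)) = Mul(-2, Add(-2, p)) = Add(4, Mul(-2, p)))
Function('V')(m, L) = Add(10, L) (Function('V')(m, L) = Add(Mul(-2, -5), L) = Add(10, L))
Add(Pow(Add(-2121, Function('V')(-29, -34)), Rational(1, 2)), Function('d')(-64)) = Add(Pow(Add(-2121, Add(10, -34)), Rational(1, 2)), Add(4, Mul(-2, -64))) = Add(Pow(Add(-2121, -24), Rational(1, 2)), Add(4, 128)) = Add(Pow(-2145, Rational(1, 2)), 132) = Add(Mul(I, Pow(2145, Rational(1, 2))), 132) = Add(132, Mul(I, Pow(2145, Rational(1, 2))))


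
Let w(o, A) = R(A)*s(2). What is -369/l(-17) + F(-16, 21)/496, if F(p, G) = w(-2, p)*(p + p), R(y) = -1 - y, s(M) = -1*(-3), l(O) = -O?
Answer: -12969/527 ≈ -24.609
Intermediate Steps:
s(M) = 3
w(o, A) = -3 - 3*A (w(o, A) = (-1 - A)*3 = -3 - 3*A)
F(p, G) = 2*p*(-3 - 3*p) (F(p, G) = (-3 - 3*p)*(p + p) = (-3 - 3*p)*(2*p) = 2*p*(-3 - 3*p))
-369/l(-17) + F(-16, 21)/496 = -369/((-1*(-17))) - 6*(-16)*(1 - 16)/496 = -369/17 - 6*(-16)*(-15)*(1/496) = -369*1/17 - 1440*1/496 = -369/17 - 90/31 = -12969/527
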